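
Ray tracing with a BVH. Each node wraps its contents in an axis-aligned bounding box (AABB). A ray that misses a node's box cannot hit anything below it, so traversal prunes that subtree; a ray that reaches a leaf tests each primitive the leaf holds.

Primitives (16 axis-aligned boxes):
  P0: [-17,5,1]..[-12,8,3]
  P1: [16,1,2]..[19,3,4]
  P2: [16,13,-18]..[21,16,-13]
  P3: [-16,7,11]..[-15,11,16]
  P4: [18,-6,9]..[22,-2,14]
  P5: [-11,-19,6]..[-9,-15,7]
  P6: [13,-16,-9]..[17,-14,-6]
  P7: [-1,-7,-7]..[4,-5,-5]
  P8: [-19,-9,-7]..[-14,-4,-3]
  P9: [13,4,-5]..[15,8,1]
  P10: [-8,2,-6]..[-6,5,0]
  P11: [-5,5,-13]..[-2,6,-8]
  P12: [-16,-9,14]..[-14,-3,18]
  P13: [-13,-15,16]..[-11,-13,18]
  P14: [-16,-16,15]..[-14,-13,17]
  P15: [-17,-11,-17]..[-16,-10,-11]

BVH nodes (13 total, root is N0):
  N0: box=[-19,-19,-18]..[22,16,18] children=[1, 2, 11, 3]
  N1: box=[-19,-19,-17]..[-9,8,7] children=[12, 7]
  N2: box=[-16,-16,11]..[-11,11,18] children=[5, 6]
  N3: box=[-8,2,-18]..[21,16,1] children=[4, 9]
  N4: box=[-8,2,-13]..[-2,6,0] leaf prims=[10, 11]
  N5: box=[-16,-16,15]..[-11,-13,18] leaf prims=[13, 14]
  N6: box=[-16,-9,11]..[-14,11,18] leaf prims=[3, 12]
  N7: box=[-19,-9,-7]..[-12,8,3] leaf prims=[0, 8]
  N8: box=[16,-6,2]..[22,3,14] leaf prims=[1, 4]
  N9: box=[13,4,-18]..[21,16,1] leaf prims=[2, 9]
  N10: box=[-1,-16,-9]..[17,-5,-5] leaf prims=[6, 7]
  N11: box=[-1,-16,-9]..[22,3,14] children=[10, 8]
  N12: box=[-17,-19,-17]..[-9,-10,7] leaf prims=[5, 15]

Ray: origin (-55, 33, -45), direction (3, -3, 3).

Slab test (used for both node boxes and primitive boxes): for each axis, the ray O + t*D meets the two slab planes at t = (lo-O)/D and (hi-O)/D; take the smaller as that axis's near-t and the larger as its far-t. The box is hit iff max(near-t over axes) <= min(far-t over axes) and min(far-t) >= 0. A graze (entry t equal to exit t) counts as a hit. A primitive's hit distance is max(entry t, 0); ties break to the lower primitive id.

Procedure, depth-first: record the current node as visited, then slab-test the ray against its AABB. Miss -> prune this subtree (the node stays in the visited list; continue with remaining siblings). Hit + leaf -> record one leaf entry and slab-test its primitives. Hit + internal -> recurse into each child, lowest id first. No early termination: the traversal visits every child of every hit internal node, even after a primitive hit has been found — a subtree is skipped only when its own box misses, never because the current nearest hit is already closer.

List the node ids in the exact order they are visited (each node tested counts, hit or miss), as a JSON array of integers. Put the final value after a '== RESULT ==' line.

Trace the traversal:
N0 x:[12,77/3] y:[17/3,52/3] z:[9,21] -> hit [12,52/3], descend [1, 2, 3, 11]
  N1 x:[12,46/3] y:[25/3,52/3] z:[28/3,52/3] -> hit [12,46/3], descend [7, 12]
    N7 x:[12,43/3] y:[25/3,14] z:[38/3,16] -> hit [38/3,14] leaf, test {P0(miss), P8@t=38/3}
    N12 x:[38/3,46/3] y:[43/3,52/3] z:[28/3,52/3] -> hit [43/3,46/3] leaf, test {P5(miss), P15(miss)}
  N2 x:[13,44/3] y:[22/3,49/3] z:[56/3,21] -> miss, prune
  N3 x:[47/3,76/3] y:[17/3,31/3] z:[9,46/3] -> miss, prune
  N11 x:[18,77/3] y:[10,49/3] z:[12,59/3] -> miss, prune

Visited [0, 1, 7, 12, 2, 3, 11]. Tests: 7 box, 2 leaf. Nearest: P8.

== RESULT ==
[0, 1, 7, 12, 2, 3, 11]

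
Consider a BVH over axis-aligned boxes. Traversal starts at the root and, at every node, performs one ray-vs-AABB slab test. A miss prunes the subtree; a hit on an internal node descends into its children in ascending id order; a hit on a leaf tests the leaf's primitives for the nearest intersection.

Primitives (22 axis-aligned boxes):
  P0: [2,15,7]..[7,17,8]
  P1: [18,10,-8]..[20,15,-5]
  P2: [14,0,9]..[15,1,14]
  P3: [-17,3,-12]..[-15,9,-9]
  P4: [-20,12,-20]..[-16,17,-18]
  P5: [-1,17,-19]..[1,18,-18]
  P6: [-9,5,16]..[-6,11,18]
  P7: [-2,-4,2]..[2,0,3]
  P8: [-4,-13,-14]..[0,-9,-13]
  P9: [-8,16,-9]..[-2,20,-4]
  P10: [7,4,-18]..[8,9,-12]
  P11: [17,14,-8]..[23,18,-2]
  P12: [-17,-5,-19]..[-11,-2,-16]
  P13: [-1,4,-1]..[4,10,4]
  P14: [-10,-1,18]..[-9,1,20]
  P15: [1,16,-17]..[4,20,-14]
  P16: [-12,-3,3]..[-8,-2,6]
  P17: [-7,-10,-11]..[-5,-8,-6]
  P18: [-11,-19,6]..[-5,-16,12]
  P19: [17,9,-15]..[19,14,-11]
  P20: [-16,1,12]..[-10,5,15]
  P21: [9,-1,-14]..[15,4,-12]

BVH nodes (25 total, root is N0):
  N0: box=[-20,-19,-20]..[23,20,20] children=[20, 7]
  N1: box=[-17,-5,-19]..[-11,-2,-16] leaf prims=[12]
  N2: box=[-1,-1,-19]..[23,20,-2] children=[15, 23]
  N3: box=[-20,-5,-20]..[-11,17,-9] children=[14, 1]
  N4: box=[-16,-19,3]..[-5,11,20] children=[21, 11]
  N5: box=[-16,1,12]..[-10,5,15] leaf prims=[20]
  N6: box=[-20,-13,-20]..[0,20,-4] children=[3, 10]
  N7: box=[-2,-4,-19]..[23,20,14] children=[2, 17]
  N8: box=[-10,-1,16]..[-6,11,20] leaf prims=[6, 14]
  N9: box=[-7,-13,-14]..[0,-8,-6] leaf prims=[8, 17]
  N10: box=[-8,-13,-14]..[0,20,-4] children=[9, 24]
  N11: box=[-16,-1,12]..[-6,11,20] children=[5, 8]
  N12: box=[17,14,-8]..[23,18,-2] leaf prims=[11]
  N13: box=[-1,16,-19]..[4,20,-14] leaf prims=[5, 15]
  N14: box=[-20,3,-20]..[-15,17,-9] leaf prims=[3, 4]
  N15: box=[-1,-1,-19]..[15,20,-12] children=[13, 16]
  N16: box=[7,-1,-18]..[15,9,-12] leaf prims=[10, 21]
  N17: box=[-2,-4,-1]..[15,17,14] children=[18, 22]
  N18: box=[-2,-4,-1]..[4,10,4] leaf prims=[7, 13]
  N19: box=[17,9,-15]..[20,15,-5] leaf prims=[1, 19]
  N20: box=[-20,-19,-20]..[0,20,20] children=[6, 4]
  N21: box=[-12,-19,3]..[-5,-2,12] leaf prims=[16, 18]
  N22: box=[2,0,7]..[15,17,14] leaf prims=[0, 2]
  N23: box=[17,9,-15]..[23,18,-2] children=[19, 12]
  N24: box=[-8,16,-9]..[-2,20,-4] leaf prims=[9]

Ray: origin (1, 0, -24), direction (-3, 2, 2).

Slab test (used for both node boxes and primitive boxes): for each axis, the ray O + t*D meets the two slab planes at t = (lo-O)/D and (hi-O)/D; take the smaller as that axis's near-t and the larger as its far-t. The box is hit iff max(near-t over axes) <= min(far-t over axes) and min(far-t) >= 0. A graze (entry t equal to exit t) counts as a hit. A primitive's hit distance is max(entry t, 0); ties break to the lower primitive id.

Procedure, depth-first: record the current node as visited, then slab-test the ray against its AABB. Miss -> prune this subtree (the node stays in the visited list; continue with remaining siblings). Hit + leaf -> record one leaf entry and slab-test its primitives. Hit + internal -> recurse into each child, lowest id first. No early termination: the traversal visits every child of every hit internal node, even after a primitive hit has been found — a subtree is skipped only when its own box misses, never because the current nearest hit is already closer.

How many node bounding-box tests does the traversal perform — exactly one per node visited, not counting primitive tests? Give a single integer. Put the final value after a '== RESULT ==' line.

Trace the traversal:
N0 x:[-22/3,7] y:[-19/2,10] z:[2,22] -> hit [2,7], descend [7, 20]
  N7 x:[-22/3,1] y:[-2,10] z:[5/2,19] -> miss, prune
  N20 x:[1/3,7] y:[-19/2,10] z:[2,22] -> hit [2,7], descend [4, 6]
    N4 x:[2,17/3] y:[-19/2,11/2] z:[27/2,22] -> miss, prune
    N6 x:[1/3,7] y:[-13/2,10] z:[2,10] -> hit [2,7], descend [3, 10]
      N3 x:[4,7] y:[-5/2,17/2] z:[2,15/2] -> hit [4,7], descend [1, 14]
        N1 x:[4,6] y:[-5/2,-1] z:[5/2,4] -> miss, prune
        N14 x:[16/3,7] y:[3/2,17/2] z:[2,15/2] -> hit [16/3,7] leaf, test {P3(miss), P4(miss)}
      N10 x:[1/3,3] y:[-13/2,10] z:[5,10] -> miss, prune

9 AABB tests over nodes [0, 7, 20, 4, 6, 3, 1, 14, 10]; 1 leaf entered; closest miss.

== RESULT ==
9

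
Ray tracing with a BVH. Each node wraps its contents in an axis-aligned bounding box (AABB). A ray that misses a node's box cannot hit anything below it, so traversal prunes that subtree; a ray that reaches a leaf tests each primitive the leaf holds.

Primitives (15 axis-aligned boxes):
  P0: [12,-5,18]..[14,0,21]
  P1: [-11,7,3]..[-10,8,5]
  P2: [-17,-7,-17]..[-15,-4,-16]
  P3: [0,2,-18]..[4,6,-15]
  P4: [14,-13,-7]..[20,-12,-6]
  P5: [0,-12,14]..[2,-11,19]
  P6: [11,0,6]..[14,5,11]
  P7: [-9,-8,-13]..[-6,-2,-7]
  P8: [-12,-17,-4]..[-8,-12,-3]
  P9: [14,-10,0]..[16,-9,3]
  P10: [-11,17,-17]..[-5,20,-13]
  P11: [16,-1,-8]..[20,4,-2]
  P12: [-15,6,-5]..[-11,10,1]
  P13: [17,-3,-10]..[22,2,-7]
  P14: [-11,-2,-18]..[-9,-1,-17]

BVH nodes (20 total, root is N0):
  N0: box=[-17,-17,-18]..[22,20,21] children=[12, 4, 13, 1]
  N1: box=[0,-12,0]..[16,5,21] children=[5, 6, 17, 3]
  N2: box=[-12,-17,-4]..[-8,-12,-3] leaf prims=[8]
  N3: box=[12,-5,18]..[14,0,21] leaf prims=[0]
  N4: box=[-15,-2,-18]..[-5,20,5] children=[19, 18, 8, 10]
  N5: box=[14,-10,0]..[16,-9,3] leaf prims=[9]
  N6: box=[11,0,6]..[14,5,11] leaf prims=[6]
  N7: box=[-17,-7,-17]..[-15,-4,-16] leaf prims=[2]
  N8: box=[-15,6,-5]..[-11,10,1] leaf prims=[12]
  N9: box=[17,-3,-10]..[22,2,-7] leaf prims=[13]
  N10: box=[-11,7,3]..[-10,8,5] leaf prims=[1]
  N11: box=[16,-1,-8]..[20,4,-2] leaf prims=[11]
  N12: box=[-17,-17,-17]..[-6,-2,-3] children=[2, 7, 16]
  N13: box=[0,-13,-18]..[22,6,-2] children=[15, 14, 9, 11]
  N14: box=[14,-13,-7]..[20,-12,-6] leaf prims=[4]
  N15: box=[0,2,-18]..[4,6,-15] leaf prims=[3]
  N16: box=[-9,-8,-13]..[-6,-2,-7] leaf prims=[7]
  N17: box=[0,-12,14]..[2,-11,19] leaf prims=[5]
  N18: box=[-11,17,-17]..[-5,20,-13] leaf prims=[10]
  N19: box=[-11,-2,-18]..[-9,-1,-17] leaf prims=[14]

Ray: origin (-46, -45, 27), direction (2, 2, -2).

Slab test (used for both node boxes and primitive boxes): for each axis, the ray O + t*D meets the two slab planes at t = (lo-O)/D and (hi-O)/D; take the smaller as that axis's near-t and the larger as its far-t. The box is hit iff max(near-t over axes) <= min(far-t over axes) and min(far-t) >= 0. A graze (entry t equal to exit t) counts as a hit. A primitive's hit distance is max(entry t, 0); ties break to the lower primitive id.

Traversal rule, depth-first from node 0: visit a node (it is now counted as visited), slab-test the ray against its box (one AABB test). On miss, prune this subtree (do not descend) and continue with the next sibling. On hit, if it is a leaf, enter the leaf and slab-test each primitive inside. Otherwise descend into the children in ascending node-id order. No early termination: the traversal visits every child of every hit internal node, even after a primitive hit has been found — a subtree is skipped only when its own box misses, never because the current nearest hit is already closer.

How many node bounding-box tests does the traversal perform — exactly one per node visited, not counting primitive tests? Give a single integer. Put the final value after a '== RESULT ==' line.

Trace the traversal:
N0 x:[29/2,34] y:[14,65/2] z:[3,45/2] -> hit [29/2,45/2], descend [1, 4, 12, 13]
  N1 x:[23,31] y:[33/2,25] z:[3,27/2] -> miss, prune
  N4 x:[31/2,41/2] y:[43/2,65/2] z:[11,45/2] -> miss, prune
  N12 x:[29/2,20] y:[14,43/2] z:[15,22] -> hit [15,20], descend [2, 7, 16]
    N2 x:[17,19] y:[14,33/2] z:[15,31/2] -> miss, prune
    N7 x:[29/2,31/2] y:[19,41/2] z:[43/2,22] -> miss, prune
    N16 x:[37/2,20] y:[37/2,43/2] z:[17,20] -> hit [37/2,20] leaf, test {P7@t=37/2}
  N13 x:[23,34] y:[16,51/2] z:[29/2,45/2] -> miss, prune

Summary -> nodes [0, 1, 4, 12, 2, 7, 16, 13]; box-tests=8; leaf-entries=1; first=P7

== RESULT ==
8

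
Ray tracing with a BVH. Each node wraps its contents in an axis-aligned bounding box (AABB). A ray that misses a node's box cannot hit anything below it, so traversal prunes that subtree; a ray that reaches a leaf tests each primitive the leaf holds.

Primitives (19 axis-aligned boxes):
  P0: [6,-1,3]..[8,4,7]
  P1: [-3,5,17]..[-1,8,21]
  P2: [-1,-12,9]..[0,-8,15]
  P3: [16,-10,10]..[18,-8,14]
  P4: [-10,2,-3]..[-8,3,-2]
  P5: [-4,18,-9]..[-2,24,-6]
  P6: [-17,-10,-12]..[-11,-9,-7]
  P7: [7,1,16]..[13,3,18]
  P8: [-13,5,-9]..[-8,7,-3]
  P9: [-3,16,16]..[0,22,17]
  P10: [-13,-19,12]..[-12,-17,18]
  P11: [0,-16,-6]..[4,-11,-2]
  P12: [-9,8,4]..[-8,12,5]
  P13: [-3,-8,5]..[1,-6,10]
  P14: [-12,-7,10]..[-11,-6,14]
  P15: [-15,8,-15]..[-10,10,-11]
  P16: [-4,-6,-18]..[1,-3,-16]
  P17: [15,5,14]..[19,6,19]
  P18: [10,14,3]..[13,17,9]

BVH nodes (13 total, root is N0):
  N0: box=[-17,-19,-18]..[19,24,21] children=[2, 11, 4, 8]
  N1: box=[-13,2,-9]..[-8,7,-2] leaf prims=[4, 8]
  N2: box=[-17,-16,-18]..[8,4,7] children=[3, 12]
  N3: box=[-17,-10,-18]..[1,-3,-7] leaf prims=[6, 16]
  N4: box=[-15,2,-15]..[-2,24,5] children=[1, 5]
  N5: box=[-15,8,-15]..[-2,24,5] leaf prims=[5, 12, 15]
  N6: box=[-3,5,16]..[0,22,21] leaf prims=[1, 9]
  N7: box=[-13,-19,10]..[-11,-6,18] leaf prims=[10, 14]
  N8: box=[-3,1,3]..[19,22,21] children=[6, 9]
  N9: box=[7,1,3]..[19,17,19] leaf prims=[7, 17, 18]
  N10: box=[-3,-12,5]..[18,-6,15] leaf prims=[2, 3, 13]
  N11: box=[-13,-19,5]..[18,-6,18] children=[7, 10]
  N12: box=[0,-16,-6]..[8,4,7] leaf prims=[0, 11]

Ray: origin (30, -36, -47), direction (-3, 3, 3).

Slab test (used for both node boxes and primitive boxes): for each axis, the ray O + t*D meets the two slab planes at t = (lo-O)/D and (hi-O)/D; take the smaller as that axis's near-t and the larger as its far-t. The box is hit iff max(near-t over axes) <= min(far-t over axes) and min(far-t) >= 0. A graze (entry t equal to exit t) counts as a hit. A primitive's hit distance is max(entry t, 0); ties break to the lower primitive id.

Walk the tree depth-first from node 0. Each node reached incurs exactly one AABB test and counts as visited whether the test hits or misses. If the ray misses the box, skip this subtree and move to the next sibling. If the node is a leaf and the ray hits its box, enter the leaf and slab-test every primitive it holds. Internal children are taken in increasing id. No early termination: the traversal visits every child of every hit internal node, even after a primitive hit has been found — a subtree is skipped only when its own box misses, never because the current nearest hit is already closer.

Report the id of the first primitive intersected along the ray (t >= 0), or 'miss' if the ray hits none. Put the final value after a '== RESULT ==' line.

Walk:
N0 x:[11/3,47/3] y:[17/3,20] z:[29/3,68/3] -> hit [29/3,47/3], descend [2, 4, 8, 11]
  N2 x:[22/3,47/3] y:[20/3,40/3] z:[29/3,18] -> hit [29/3,40/3], descend [3, 12]
    N3 x:[29/3,47/3] y:[26/3,11] z:[29/3,40/3] -> hit [29/3,11] leaf, test {P6(miss), P16@t=10}
    N12 x:[22/3,10] y:[20/3,40/3] z:[41/3,18] -> miss, prune
  N4 x:[32/3,15] y:[38/3,20] z:[32/3,52/3] -> hit [38/3,15], descend [1, 5]
    N1 x:[38/3,43/3] y:[38/3,43/3] z:[38/3,15] -> hit [38/3,43/3] leaf, test {P4(miss), P8@t=41/3}
    N5 x:[32/3,15] y:[44/3,20] z:[32/3,52/3] -> hit [44/3,15] leaf, test {P5(miss), P12(miss), P15(miss)}
  N8 x:[11/3,11] y:[37/3,58/3] z:[50/3,68/3] -> miss, prune
  N11 x:[4,43/3] y:[17/3,10] z:[52/3,65/3] -> miss, prune

9 AABB tests over nodes [0, 2, 3, 12, 4, 1, 5, 8, 11]; 3 leaves entered; closest P16.

== RESULT ==
16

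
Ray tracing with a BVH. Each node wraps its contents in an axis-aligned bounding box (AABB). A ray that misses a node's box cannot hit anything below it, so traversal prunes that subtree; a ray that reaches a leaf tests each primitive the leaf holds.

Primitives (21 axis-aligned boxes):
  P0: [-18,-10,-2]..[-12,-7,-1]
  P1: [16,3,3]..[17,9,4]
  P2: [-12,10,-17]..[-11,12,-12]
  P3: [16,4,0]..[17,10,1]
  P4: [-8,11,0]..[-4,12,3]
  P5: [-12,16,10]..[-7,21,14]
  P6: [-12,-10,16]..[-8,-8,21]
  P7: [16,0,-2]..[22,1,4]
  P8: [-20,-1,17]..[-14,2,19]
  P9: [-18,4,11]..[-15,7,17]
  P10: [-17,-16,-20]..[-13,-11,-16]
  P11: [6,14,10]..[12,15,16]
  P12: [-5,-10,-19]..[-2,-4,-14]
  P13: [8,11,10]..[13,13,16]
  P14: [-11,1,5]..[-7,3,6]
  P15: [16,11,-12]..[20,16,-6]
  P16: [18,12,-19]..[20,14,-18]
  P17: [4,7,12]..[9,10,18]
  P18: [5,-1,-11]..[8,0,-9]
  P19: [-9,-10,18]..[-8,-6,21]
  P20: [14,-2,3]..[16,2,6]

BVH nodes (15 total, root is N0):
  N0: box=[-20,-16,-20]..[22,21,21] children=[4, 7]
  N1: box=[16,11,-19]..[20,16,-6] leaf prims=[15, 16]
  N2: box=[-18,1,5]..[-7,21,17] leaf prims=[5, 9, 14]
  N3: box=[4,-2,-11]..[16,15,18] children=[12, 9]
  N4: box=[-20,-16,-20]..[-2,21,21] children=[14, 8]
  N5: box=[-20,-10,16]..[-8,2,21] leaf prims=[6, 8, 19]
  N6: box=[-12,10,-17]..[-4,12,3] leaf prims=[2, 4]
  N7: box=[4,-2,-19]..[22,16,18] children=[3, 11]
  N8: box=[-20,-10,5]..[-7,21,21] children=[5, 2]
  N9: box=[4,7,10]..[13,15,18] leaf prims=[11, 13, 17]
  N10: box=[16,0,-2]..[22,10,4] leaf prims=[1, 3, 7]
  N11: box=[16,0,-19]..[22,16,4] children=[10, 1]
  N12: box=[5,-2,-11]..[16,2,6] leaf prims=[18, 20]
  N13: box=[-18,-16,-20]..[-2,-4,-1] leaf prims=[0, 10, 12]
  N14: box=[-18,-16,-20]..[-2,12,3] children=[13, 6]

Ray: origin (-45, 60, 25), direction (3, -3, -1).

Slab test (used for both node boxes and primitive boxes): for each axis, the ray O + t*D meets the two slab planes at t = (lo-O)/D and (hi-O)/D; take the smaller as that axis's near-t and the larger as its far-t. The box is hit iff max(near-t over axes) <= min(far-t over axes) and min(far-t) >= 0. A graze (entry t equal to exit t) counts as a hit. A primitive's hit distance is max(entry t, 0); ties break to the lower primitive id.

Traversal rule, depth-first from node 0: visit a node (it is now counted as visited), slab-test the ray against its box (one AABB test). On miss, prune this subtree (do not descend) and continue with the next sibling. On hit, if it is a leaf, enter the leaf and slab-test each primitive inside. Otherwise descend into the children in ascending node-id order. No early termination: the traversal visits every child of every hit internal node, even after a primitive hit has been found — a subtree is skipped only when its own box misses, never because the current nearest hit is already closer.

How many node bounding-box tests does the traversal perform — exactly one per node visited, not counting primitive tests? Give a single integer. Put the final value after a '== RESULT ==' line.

Walk:
N0 x:[25/3,67/3] y:[13,76/3] z:[4,45] -> hit [13,67/3], descend [4, 7]
  N4 x:[25/3,43/3] y:[13,76/3] z:[4,45] -> hit [13,43/3], descend [8, 14]
    N8 x:[25/3,38/3] y:[13,70/3] z:[4,20] -> miss, prune
    N14 x:[9,43/3] y:[16,76/3] z:[22,45] -> miss, prune
  N7 x:[49/3,67/3] y:[44/3,62/3] z:[7,44] -> hit [49/3,62/3], descend [3, 11]
    N3 x:[49/3,61/3] y:[15,62/3] z:[7,36] -> hit [49/3,61/3], descend [9, 12]
      N9 x:[49/3,58/3] y:[15,53/3] z:[7,15] -> miss, prune
      N12 x:[50/3,61/3] y:[58/3,62/3] z:[19,36] -> hit [58/3,61/3] leaf, test {P18(miss), P20@t=59/3}
    N11 x:[61/3,67/3] y:[44/3,20] z:[21,44] -> miss, prune

Visited [0, 4, 8, 14, 7, 3, 9, 12, 11]. Tests: 9 box, 1 leaf. Nearest: P20.

== RESULT ==
9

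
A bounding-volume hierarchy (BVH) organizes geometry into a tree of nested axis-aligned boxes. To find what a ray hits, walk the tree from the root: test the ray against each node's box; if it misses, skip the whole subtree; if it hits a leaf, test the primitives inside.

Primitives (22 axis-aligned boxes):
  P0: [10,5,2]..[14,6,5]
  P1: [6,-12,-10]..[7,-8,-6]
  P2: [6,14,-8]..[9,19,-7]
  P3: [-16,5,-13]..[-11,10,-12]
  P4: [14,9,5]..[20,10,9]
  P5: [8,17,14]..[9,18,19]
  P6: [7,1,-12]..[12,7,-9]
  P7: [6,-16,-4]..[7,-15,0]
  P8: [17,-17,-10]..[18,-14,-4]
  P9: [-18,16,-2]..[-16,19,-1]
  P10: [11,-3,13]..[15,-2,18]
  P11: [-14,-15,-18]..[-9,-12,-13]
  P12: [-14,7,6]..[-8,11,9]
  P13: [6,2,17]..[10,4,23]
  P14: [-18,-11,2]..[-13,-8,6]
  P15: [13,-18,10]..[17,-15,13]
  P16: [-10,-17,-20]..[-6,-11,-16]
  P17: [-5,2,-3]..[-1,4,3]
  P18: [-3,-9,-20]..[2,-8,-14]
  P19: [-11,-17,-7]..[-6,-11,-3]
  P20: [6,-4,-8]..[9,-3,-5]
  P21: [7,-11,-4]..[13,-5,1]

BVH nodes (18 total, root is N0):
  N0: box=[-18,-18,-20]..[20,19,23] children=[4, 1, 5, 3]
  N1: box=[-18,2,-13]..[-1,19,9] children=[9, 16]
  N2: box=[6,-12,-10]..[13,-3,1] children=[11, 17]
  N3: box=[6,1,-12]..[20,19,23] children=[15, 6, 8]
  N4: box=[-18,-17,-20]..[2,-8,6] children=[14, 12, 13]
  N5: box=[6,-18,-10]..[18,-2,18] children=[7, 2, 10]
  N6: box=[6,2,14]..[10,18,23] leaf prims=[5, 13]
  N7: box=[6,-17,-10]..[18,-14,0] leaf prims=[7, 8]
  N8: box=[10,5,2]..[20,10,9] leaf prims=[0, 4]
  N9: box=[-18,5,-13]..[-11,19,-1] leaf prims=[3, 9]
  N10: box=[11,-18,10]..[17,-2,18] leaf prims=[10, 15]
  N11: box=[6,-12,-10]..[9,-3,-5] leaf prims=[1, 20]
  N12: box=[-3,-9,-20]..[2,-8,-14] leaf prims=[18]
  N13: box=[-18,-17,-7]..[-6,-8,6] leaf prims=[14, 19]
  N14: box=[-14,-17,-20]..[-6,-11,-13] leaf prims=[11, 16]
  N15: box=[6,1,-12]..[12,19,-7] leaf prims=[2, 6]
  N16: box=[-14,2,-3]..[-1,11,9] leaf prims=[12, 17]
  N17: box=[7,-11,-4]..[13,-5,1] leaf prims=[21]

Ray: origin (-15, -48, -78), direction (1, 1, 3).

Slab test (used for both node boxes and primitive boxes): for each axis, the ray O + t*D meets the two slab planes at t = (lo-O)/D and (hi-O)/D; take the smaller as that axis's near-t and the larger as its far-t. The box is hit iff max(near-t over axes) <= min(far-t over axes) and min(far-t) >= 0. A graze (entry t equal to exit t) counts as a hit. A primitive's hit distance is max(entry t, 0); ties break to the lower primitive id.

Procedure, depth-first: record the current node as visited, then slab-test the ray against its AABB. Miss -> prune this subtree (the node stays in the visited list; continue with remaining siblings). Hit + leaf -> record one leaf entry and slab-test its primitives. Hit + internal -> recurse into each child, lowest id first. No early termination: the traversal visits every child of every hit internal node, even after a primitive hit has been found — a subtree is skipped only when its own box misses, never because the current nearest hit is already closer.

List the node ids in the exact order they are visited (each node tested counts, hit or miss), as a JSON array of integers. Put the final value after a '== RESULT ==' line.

Trace the traversal:
N0 x:[-3,35] y:[30,67] z:[58/3,101/3] -> hit [30,101/3], descend [1, 3, 4, 5]
  N1 x:[-3,14] y:[50,67] z:[65/3,29] -> miss, prune
  N3 x:[21,35] y:[49,67] z:[22,101/3] -> miss, prune
  N4 x:[-3,17] y:[31,40] z:[58/3,28] -> miss, prune
  N5 x:[21,33] y:[30,46] z:[68/3,32] -> hit [30,32], descend [2, 7, 10]
    N2 x:[21,28] y:[36,45] z:[68/3,79/3] -> miss, prune
    N7 x:[21,33] y:[31,34] z:[68/3,26] -> miss, prune
    N10 x:[26,32] y:[30,46] z:[88/3,32] -> hit [30,32] leaf, test {P10(miss), P15@t=30}

Summary -> nodes [0, 1, 3, 4, 5, 2, 7, 10]; box-tests=8; leaf-entries=1; first=P15

== RESULT ==
[0, 1, 3, 4, 5, 2, 7, 10]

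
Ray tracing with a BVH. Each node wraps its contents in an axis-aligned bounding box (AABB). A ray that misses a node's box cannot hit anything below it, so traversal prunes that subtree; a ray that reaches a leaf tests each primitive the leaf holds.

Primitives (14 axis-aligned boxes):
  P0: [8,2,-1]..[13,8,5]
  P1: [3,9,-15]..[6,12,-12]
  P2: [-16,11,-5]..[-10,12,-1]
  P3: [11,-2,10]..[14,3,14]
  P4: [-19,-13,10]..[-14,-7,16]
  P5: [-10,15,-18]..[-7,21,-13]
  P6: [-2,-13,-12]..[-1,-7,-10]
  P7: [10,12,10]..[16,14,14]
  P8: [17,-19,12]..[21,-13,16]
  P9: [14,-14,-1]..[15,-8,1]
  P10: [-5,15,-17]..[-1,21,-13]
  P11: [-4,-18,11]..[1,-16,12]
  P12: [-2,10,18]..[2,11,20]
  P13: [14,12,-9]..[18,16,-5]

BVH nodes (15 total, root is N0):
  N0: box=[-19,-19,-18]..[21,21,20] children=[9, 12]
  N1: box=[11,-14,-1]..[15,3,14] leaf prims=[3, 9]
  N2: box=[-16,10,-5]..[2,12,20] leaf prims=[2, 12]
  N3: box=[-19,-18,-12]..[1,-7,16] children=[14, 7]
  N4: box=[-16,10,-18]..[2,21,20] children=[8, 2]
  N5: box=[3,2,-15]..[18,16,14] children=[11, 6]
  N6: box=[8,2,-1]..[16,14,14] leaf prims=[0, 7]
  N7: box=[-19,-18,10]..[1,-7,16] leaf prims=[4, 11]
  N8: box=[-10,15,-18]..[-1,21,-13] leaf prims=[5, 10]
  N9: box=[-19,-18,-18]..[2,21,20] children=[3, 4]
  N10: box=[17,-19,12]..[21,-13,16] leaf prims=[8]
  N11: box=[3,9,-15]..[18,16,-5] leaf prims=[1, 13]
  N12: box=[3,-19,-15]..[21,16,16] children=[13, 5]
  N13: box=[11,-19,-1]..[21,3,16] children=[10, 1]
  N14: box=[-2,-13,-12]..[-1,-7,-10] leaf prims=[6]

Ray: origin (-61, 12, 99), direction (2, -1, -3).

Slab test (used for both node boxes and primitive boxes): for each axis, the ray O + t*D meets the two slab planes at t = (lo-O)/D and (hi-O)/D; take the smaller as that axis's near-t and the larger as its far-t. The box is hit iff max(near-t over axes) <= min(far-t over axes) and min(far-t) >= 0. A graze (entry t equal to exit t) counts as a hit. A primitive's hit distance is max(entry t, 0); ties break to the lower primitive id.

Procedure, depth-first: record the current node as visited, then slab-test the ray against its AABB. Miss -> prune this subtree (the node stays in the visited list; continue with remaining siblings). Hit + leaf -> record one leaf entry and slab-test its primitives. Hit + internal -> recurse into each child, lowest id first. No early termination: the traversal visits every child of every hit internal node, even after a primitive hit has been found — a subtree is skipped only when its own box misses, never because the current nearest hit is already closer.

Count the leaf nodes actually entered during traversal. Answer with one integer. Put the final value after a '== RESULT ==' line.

Walk:
N0 x:[21,41] y:[-9,31] z:[79/3,39] -> hit [79/3,31], descend [9, 12]
  N9 x:[21,63/2] y:[-9,30] z:[79/3,39] -> hit [79/3,30], descend [3, 4]
    N3 x:[21,31] y:[19,30] z:[83/3,37] -> hit [83/3,30], descend [7, 14]
      N7 x:[21,31] y:[19,30] z:[83/3,89/3] -> hit [83/3,89/3] leaf, test {P4(miss), P11@t=29}
      N14 x:[59/2,30] y:[19,25] z:[109/3,37] -> miss, prune
    N4 x:[45/2,63/2] y:[-9,2] z:[79/3,39] -> miss, prune
  N12 x:[32,41] y:[-4,31] z:[83/3,38] -> miss, prune

Visited [0, 9, 3, 7, 14, 4, 12]. Tests: 7 box, 1 leaf. Nearest: P11.

== RESULT ==
1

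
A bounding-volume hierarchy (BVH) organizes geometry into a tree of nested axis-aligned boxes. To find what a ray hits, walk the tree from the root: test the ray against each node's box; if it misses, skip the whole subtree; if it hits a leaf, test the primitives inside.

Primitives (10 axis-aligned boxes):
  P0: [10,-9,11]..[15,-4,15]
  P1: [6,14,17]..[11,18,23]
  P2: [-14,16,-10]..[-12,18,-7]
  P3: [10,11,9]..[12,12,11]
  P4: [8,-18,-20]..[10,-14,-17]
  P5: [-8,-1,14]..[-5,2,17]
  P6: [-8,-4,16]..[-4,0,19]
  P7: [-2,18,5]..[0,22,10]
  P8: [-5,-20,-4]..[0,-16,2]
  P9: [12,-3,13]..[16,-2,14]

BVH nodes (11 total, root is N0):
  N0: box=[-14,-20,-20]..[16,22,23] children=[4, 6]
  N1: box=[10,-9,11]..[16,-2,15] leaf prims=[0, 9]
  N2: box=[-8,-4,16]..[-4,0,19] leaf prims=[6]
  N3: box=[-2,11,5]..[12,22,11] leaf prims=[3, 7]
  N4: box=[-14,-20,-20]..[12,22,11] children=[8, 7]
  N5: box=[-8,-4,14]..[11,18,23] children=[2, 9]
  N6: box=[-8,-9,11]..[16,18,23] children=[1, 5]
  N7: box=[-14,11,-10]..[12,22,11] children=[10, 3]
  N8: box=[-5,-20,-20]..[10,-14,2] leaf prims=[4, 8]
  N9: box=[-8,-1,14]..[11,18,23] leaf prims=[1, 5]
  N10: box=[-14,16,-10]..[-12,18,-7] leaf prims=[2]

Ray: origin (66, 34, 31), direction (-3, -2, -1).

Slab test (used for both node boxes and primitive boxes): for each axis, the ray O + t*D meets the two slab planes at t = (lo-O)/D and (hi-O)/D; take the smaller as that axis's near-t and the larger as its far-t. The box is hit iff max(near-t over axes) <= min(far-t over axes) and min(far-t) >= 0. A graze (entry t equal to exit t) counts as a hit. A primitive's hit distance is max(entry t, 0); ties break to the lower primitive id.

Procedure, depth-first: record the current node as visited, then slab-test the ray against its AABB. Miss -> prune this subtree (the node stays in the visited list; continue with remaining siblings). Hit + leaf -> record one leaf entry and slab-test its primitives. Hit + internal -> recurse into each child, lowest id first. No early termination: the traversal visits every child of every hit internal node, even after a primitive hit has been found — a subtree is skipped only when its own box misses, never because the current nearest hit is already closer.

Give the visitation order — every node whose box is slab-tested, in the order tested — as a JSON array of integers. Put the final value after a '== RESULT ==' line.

Walk:
N0 x:[50/3,80/3] y:[6,27] z:[8,51] -> hit [50/3,80/3], descend [4, 6]
  N4 x:[18,80/3] y:[6,27] z:[20,51] -> hit [20,80/3], descend [7, 8]
    N7 x:[18,80/3] y:[6,23/2] z:[20,41] -> miss, prune
    N8 x:[56/3,71/3] y:[24,27] z:[29,51] -> miss, prune
  N6 x:[50/3,74/3] y:[8,43/2] z:[8,20] -> hit [50/3,20], descend [1, 5]
    N1 x:[50/3,56/3] y:[18,43/2] z:[16,20] -> hit [18,56/3] leaf, test {P0(miss), P9@t=18}
    N5 x:[55/3,74/3] y:[8,19] z:[8,17] -> miss, prune

7 AABB tests over nodes [0, 4, 7, 8, 6, 1, 5]; 1 leaf entered; closest P9.

== RESULT ==
[0, 4, 7, 8, 6, 1, 5]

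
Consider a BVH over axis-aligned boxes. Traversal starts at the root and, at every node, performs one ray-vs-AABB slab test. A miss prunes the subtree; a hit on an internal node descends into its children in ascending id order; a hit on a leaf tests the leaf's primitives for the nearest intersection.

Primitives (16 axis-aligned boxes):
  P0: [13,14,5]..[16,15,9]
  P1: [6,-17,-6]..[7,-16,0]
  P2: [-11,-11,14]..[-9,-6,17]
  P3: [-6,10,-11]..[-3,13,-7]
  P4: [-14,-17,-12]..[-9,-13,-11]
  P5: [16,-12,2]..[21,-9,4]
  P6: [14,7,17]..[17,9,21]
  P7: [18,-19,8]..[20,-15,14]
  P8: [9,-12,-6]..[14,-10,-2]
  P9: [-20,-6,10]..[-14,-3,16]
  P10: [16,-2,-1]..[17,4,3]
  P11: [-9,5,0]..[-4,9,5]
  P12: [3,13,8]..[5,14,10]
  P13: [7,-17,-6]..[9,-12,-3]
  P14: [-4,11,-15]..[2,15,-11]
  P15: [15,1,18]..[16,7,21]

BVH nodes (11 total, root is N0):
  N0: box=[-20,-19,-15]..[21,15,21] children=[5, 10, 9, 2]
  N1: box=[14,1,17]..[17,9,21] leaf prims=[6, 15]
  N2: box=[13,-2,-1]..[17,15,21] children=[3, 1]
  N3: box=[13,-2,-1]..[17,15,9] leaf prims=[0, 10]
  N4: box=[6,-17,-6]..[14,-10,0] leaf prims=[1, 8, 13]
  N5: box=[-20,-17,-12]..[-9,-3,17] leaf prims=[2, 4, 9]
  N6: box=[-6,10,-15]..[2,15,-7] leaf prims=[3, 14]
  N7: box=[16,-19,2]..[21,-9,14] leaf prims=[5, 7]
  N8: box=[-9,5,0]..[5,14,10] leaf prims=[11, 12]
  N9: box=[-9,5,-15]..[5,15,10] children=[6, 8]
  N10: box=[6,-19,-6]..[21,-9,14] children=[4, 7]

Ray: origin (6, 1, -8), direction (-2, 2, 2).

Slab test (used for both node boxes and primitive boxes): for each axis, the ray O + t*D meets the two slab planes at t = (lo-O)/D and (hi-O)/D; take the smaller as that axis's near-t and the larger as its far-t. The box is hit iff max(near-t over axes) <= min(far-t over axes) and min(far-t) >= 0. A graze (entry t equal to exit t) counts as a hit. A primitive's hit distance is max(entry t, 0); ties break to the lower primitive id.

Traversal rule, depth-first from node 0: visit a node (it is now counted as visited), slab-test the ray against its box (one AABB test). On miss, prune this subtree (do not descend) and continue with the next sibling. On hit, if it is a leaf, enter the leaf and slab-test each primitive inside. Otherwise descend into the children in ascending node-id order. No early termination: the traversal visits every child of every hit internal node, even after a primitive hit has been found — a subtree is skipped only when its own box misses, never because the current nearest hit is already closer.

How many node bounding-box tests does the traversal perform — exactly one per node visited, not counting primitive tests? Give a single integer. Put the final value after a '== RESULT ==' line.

Trace the traversal:
N0 x:[-15/2,13] y:[-10,7] z:[-7/2,29/2] -> hit [-7/2,7], descend [2, 5, 9, 10]
  N2 x:[-11/2,-7/2] y:[-3/2,7] z:[7/2,29/2] -> miss, prune
  N5 x:[15/2,13] y:[-9,-2] z:[-2,25/2] -> miss, prune
  N9 x:[1/2,15/2] y:[2,7] z:[-7/2,9] -> hit [2,7], descend [6, 8]
    N6 x:[2,6] y:[9/2,7] z:[-7/2,1/2] -> miss, prune
    N8 x:[1/2,15/2] y:[2,13/2] z:[4,9] -> hit [4,13/2] leaf, test {P11(miss), P12(miss)}
  N10 x:[-15/2,0] y:[-10,-5] z:[1,11] -> miss, prune

order=[0, 2, 5, 9, 6, 8, 10]  |boxes|=7  |leaves|=1  hit=miss

== RESULT ==
7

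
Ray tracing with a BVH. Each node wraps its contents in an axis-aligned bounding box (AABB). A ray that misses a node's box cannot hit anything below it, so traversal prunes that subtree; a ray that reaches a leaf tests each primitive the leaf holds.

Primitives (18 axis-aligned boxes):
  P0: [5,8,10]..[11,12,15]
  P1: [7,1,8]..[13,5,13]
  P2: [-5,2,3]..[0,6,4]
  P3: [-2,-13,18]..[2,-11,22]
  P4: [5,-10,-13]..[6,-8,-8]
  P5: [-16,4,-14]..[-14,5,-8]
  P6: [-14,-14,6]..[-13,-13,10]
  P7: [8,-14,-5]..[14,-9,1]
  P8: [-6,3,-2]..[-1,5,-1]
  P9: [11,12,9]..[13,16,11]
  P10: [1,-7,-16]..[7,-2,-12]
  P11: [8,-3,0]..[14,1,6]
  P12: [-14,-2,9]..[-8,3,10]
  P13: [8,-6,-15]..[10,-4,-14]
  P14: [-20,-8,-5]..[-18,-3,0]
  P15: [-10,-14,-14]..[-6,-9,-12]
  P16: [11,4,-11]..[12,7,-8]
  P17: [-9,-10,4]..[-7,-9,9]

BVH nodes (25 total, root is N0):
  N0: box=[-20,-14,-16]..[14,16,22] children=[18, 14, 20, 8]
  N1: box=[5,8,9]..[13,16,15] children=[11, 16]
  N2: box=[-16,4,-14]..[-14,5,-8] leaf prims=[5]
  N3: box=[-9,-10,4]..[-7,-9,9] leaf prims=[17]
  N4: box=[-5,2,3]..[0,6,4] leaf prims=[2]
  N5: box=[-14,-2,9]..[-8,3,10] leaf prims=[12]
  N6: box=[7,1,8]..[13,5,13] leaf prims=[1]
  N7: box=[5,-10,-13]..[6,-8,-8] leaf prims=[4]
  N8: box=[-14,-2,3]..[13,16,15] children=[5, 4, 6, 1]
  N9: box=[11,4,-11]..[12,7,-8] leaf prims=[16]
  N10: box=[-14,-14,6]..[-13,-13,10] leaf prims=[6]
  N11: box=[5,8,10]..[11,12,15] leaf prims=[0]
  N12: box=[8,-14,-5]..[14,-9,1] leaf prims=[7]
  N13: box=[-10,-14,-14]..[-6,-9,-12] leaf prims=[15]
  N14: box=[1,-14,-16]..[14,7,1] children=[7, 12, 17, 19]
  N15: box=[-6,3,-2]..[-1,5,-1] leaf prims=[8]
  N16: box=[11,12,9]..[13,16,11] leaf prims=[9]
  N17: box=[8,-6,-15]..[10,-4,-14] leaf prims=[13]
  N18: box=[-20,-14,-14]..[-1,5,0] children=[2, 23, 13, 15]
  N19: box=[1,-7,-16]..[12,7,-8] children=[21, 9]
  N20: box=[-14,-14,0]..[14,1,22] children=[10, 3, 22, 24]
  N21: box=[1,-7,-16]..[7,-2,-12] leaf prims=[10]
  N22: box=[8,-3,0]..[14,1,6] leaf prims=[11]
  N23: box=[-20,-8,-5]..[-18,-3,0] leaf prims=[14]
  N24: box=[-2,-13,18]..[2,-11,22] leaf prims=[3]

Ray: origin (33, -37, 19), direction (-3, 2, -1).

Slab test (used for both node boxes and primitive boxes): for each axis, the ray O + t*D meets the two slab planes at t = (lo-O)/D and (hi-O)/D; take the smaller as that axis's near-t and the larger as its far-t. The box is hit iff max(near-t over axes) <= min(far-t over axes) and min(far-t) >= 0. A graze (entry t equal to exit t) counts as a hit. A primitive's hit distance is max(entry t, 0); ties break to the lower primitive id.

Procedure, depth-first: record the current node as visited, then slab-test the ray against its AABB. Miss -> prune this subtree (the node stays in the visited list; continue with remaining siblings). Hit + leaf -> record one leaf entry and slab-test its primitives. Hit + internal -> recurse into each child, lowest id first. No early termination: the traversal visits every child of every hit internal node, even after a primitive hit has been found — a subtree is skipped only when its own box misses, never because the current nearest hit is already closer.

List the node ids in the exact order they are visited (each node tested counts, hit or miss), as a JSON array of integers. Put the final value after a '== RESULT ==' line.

Trace the traversal:
N0 x:[19/3,53/3] y:[23/2,53/2] z:[-3,35] -> hit [23/2,53/3], descend [8, 14, 18, 20]
  N8 x:[20/3,47/3] y:[35/2,53/2] z:[4,16] -> miss, prune
  N14 x:[19/3,32/3] y:[23/2,22] z:[18,35] -> miss, prune
  N18 x:[34/3,53/3] y:[23/2,21] z:[19,33] -> miss, prune
  N20 x:[19/3,47/3] y:[23/2,19] z:[-3,19] -> hit [23/2,47/3], descend [3, 10, 22, 24]
    N3 x:[40/3,14] y:[27/2,14] z:[10,15] -> hit [27/2,14] leaf, test {P17@t=27/2}
    N10 x:[46/3,47/3] y:[23/2,12] z:[9,13] -> miss, prune
    N22 x:[19/3,25/3] y:[17,19] z:[13,19] -> miss, prune
    N24 x:[31/3,35/3] y:[12,13] z:[-3,1] -> miss, prune

Visited [0, 8, 14, 18, 20, 3, 10, 22, 24]. Tests: 9 box, 1 leaf. Nearest: P17.

== RESULT ==
[0, 8, 14, 18, 20, 3, 10, 22, 24]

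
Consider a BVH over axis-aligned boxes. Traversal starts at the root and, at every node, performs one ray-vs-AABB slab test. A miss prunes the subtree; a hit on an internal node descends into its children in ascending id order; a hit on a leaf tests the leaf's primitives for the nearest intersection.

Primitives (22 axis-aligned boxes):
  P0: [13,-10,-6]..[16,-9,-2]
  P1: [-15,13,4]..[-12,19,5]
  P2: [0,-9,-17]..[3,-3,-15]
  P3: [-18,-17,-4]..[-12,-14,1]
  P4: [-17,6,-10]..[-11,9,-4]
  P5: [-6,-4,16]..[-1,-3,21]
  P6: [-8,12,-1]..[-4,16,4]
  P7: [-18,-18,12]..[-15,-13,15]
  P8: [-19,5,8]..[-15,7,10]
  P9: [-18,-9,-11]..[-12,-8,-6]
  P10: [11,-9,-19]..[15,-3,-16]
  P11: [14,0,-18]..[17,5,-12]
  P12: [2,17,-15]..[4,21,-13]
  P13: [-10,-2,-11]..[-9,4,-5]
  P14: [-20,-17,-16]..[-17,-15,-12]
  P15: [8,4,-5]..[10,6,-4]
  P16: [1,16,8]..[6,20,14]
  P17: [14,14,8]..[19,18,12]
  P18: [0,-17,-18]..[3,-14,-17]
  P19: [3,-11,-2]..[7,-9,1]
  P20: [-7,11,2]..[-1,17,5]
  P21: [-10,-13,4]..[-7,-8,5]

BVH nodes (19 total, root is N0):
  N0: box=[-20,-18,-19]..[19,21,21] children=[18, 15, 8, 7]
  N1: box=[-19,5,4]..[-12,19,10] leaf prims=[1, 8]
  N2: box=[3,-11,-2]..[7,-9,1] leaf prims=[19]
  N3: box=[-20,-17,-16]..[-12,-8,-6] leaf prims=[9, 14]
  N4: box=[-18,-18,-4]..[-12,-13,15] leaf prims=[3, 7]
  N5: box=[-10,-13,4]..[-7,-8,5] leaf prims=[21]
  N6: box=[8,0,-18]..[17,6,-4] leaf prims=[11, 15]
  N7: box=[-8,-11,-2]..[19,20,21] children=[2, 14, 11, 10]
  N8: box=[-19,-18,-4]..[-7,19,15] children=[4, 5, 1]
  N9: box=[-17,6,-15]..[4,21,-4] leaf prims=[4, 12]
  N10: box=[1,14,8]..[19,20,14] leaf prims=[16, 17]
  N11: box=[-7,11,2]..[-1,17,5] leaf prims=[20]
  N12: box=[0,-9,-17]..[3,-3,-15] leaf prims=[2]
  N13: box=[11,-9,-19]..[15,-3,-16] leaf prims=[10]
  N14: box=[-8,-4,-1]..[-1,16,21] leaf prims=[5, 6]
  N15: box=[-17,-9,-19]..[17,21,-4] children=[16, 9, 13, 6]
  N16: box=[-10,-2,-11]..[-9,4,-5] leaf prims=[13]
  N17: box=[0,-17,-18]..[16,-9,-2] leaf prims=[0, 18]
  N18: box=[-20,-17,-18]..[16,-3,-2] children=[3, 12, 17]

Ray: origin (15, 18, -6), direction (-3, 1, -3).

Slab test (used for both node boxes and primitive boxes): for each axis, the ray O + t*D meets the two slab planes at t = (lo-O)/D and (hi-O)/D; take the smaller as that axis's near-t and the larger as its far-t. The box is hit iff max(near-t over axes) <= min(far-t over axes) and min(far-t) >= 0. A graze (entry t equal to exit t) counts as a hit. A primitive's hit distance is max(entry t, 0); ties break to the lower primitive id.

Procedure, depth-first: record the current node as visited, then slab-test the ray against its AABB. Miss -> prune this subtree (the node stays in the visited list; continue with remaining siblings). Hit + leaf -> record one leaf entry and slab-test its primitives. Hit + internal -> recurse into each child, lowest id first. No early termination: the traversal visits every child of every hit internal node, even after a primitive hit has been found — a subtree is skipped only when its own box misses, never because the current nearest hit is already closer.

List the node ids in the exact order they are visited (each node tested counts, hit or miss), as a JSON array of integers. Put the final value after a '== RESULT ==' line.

Traverse from the root:
N0 x:[-4/3,35/3] y:[-36,3] z:[-9,13/3] -> hit [-4/3,3], descend [7, 8, 15, 18]
  N7 x:[-4/3,23/3] y:[-29,2] z:[-9,-4/3] -> miss, prune
  N8 x:[22/3,34/3] y:[-36,1] z:[-7,-2/3] -> miss, prune
  N15 x:[-2/3,32/3] y:[-27,3] z:[-2/3,13/3] -> hit [-2/3,3], descend [6, 9, 13, 16]
    N6 x:[-2/3,7/3] y:[-18,-12] z:[-2/3,4] -> miss, prune
    N9 x:[11/3,32/3] y:[-12,3] z:[-2/3,3] -> miss, prune
    N13 x:[0,4/3] y:[-27,-21] z:[10/3,13/3] -> miss, prune
    N16 x:[8,25/3] y:[-20,-14] z:[-1/3,5/3] -> miss, prune
  N18 x:[-1/3,35/3] y:[-35,-21] z:[-4/3,4] -> miss, prune

9 AABB tests over nodes [0, 7, 8, 15, 6, 9, 13, 16, 18]; 0 leaves entered; closest miss.

== RESULT ==
[0, 7, 8, 15, 6, 9, 13, 16, 18]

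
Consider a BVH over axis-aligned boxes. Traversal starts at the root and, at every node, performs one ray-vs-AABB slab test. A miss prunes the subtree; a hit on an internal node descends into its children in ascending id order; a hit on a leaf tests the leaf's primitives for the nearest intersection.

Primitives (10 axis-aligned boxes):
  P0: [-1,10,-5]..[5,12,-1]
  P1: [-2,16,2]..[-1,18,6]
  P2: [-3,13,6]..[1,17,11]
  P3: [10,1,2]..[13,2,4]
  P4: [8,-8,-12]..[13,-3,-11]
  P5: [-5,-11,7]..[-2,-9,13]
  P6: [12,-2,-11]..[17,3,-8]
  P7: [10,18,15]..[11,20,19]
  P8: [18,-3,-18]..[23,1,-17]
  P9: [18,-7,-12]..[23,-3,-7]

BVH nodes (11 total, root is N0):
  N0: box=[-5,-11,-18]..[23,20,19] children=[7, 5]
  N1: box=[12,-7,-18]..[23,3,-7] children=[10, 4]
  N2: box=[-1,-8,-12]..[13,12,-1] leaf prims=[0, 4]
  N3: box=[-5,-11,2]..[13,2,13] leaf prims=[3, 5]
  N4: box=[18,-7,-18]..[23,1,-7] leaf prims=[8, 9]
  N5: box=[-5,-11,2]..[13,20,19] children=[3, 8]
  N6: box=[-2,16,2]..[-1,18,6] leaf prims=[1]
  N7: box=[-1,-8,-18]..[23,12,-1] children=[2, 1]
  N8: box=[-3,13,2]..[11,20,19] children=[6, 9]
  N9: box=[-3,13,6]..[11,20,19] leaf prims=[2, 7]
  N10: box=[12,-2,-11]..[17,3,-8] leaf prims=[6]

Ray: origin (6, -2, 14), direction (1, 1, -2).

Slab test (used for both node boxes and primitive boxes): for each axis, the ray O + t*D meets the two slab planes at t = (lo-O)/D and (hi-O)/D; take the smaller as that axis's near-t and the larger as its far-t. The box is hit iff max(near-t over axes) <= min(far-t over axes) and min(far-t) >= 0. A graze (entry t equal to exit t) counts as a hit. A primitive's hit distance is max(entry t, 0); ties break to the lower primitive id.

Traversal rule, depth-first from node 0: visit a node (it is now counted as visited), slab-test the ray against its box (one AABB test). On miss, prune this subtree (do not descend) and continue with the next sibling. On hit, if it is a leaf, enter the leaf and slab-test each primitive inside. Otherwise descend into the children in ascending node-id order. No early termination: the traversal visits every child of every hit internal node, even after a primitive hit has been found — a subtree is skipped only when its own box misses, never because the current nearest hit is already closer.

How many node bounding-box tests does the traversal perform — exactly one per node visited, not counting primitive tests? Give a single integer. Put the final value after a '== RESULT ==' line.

Traverse from the root:
N0 x:[-11,17] y:[-9,22] z:[-5/2,16] -> hit [-5/2,16], descend [5, 7]
  N5 x:[-11,7] y:[-9,22] z:[-5/2,6] -> hit [-5/2,6], descend [3, 8]
    N3 x:[-11,7] y:[-9,4] z:[1/2,6] -> hit [1/2,4] leaf, test {P3(miss), P5(miss)}
    N8 x:[-9,5] y:[15,22] z:[-5/2,6] -> miss, prune
  N7 x:[-7,17] y:[-6,14] z:[15/2,16] -> hit [15/2,14], descend [1, 2]
    N1 x:[6,17] y:[-5,5] z:[21/2,16] -> miss, prune
    N2 x:[-7,7] y:[-6,14] z:[15/2,13] -> miss, prune

Visited [0, 5, 3, 8, 7, 1, 2]. Tests: 7 box, 1 leaf. Nearest: miss.

== RESULT ==
7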